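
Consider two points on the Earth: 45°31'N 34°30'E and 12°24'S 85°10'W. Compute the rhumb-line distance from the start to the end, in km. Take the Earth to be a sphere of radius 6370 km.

13698 km

Δψ = ln[tan(π/4+φ₂/2)/tan(π/4+φ₁/2)] = -1.1123;  Δφ = -1.0108 rad,  Δλ = -2.0886 rad
q = Δφ/Δψ = 0.9088
d = R·√(Δφ² + q²Δλ²) = 6370·2.15042 = 13698 km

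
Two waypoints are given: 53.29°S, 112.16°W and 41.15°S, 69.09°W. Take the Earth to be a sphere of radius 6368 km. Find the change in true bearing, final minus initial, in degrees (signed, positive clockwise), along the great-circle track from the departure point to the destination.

Initial bearing θ₁ = atan2(sin Δλ cos φ₂, cos φ₁ sin φ₂ − sin φ₁ cos φ₂ cos Δλ) = 84.71°
Final bearing θ₂ = (initial bearing from the destination back to the start) + 180° = 52.23°
Δθ = θ₂ − θ₁ = -32.5°

-32.5°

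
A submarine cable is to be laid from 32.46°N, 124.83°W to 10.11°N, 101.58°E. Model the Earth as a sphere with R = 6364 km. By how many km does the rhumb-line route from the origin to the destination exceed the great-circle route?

762 km

Great circle: cos σ = sin φ₁ sin φ₂ + cos φ₁ cos φ₂ cos Δλ,  σ = 2.0698 rad → d_gc = 13172.0 km
Rhumb line: Δψ = -0.4221, q = Δφ/Δψ = 0.9240, d_rh = R√(Δφ²+q²Δλ²) = 13934.0 km
Excess = 13934.0 − 13172.0 = 762.0 ≈ 762 km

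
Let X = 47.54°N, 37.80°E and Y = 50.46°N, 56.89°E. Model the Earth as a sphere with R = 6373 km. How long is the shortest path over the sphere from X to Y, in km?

1426 km

Haversine: a = sin²(Δφ/2)+cos φ₁ cos φ₂ sin²(Δλ/2) = 0.01247;  σ = 2·atan2(√a,√(1−a))
σ = 12.821° → d = Rσ = 6373·0.22377 = 1426 km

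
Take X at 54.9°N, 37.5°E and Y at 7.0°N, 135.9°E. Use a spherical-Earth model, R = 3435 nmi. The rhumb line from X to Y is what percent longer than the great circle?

4.7%

Great circle: σ = 1.5545 rad → d_gc = Rσ = 5339.6 nmi
Rhumb: Δφ = -0.8360, Δλ = +1.7174, Δψ = -1.0287, q = Δφ/Δψ = 0.8127 → d_rh = R√(Δφ²+q²Δλ²) = 5588.5 nmi
Excess = (5588.5 − 5339.6) / 5339.6 = 248.9 / 5339.6 = 4.66% ≈ 4.7%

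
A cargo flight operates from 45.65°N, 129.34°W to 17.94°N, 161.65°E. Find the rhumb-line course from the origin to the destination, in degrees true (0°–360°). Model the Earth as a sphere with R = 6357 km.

Δψ = ln[tan(π/4+φ₂/2)/tan(π/4+φ₁/2)] = -0.5792
Δλ = -1.2045 rad (taken the short way round)
course = atan2(Δλ, Δψ) = 244.32°

244.3°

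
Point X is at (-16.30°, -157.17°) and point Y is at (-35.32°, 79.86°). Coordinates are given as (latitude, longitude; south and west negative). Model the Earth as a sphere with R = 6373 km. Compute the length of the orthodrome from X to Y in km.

cos σ = sin φ₁ sin φ₂ + cos φ₁ cos φ₂ cos Δλ
      = sin(-16.30°)sin(-35.32°) + cos(-16.30°)cos(-35.32°)cos(-122.97°) = -0.2639
σ = 105.303° → d = Rσ = 6373·1.83788 = 11713 km

11713 km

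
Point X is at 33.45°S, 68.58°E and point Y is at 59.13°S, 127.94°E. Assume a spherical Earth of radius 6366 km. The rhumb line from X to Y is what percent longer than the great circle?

Great circle: σ = 0.8075 rad → d_gc = Rσ = 5140.6 km
Rhumb: Δφ = -0.4482, Δλ = +1.0360, Δψ = -0.6669, q = Δφ/Δψ = 0.6721 → d_rh = R√(Δφ²+q²Δλ²) = 5271.6 km
Excess = (5271.6 − 5140.6) / 5140.6 = 131.0 / 5140.6 = 2.548% ≈ 2.5%

2.5%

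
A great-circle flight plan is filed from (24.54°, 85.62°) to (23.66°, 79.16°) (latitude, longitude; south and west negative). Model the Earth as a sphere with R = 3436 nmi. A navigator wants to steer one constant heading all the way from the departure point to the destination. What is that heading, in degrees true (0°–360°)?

261.5°

Meridional parts: M(φ₁)=+0.4420, M(φ₂)=+0.4252 → ΔM = -0.0168;  Δλ = -0.1127 rad
tan C = Δλ / ΔM = +6.7009 → C = 261.51°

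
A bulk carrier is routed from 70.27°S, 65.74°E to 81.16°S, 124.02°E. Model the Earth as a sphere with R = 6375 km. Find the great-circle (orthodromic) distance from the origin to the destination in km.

cos σ = sin φ₁ sin φ₂ + cos φ₁ cos φ₂ cos Δλ
      = sin(-70.27°)sin(-81.16°) + cos(-70.27°)cos(-81.16°)cos(58.28°) = 0.9574
σ = 16.786° → d = Rσ = 6375·0.29297 = 1868 km

1868 km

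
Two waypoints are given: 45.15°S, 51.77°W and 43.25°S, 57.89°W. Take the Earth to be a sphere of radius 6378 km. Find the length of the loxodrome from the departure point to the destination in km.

Rhumb course C = atan2(Δλ, Δψ) with Δψ = ln[tan(π/4+φ₂/2)/tan(π/4+φ₁/2)] = +0.0463, Δλ = -0.1068 → C = 293.42°
d = R·|Δφ| / |cos C| = 6378·0.03316 / 0.39743 = 532 km

532 km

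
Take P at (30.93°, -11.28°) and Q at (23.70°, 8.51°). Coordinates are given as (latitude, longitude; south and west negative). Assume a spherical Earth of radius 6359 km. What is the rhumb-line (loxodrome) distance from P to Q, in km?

Rhumb course C = atan2(Δλ, Δψ) with Δψ = ln[tan(π/4+φ₂/2)/tan(π/4+φ₁/2)] = -0.1422, Δλ = +0.3454 → C = 112.37°
d = R·|Δφ| / |cos C| = 6359·0.12619 / 0.38062 = 2108 km

2108 km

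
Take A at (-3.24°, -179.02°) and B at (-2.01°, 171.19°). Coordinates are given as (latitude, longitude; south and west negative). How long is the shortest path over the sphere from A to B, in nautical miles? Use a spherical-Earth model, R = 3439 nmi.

592 nmi

Haversine: a = sin²(Δφ/2)+cos φ₁ cos φ₂ sin²(Δλ/2) = 0.00738;  σ = 2·atan2(√a,√(1−a))
σ = 9.857° → d = Rσ = 3439·0.17203 = 592 nmi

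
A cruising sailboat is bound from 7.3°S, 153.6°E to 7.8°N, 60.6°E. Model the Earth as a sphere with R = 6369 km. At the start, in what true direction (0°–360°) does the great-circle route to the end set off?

277.4°

N = sin Δλ·cos φ₂ = -0.9894;  D = cos φ₁ sin φ₂ − sin φ₁ cos φ₂ cos Δλ = +0.1280
initial course = atan2(N, D) = 277.37°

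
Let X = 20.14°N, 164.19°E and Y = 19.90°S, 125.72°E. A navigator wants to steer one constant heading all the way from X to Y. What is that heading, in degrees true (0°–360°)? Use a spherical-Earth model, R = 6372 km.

223.3°

Meridional parts: M(φ₁)=+0.3590, M(φ₂)=-0.3545 → ΔM = -0.7135;  Δλ = -0.6714 rad
tan C = Δλ / ΔM = +0.9410 → C = 223.26°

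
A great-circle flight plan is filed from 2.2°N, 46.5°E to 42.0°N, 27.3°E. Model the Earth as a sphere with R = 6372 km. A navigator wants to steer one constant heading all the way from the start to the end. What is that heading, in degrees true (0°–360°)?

336.5°

Meridional parts: M(φ₁)=+0.0384, M(φ₂)=+0.8092 → ΔM = +0.7708;  Δλ = -0.3351 rad
tan C = Δλ / ΔM = -0.4348 → C = 336.50°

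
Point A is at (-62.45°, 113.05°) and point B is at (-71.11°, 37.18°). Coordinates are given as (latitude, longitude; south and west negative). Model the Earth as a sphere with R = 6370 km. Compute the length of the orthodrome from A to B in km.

Haversine: a = sin²(Δφ/2)+cos φ₁ cos φ₂ sin²(Δλ/2) = 0.06229;  σ = 2·atan2(√a,√(1−a))
σ = 28.906° → d = Rσ = 6370·0.50451 = 3214 km

3214 km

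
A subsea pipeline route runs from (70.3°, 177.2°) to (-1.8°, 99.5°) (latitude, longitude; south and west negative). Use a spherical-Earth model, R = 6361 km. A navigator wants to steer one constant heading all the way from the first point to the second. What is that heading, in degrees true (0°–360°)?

217.3°

Meridional parts: M(φ₁)=+1.7508, M(φ₂)=-0.0314 → ΔM = -1.7823;  Δλ = -1.3561 rad
tan C = Δλ / ΔM = +0.7609 → C = 217.27°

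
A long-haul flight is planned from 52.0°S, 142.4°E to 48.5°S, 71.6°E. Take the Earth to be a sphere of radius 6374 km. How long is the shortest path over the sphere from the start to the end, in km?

Haversine: a = sin²(Δφ/2)+cos φ₁ cos φ₂ sin²(Δλ/2) = 0.13783;  σ = 2·atan2(√a,√(1−a))
σ = 43.586° → d = Rσ = 6374·0.76071 = 4849 km

4849 km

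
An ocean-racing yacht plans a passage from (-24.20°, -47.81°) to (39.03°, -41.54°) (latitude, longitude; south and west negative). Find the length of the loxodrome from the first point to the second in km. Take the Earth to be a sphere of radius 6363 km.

Δψ = ln[tan(π/4+φ₂/2)/tan(π/4+φ₁/2)] = +1.1765;  Δφ = +1.1036 rad,  Δλ = +0.1094 rad
q = Δφ/Δψ = 0.9380
d = R·√(Δφ² + q²Δλ²) = 6363·1.10834 = 7052 km

7052 km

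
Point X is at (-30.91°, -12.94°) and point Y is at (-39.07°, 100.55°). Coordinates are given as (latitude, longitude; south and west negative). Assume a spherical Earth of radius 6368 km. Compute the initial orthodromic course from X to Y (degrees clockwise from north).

θ = atan2( sin Δλ·cos φ₂ ,  cos φ₁ sin φ₂ − sin φ₁ cos φ₂ cos Δλ )
  = atan2(+0.7120, -0.6997) = 134.50°

134.5°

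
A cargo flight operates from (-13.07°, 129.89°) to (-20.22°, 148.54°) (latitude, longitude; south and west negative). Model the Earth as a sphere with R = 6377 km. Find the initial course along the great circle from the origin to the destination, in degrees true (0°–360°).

114.3°

θ = atan2( sin Δλ·cos φ₂ ,  cos φ₁ sin φ₂ − sin φ₁ cos φ₂ cos Δλ )
  = atan2(+0.3001, -0.1356) = 114.32°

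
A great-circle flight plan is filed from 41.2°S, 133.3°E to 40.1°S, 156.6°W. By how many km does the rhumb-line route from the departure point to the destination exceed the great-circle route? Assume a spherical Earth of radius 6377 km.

Great circle: cos σ = sin φ₁ sin φ₂ + cos φ₁ cos φ₂ cos Δλ,  σ = 0.9018 rad → d_gc = 5750.9 km
Rhumb line: Δψ = +0.0253, q = Δφ/Δψ = 0.7587, d_rh = R√(Δφ²+q²Δλ²) = 5920.5 km
Excess = 5920.5 − 5750.9 = 169.6 ≈ 170 km

170 km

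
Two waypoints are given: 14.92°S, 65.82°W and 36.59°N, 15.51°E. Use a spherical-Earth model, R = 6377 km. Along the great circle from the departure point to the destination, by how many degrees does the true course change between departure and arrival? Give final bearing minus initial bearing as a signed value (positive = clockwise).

Initial bearing θ₁ = atan2(sin Δλ cos φ₂, cos φ₁ sin φ₂ − sin φ₁ cos φ₂ cos Δλ) = 52.59°
Final bearing θ₂ = (initial bearing from the destination back to the start) + 180° = 72.92°
Δθ = θ₂ − θ₁ = +20.3°

+20.3°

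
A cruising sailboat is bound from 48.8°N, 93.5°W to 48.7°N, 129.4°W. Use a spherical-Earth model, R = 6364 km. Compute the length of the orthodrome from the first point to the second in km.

2605 km

Haversine: a = sin²(Δφ/2)+cos φ₁ cos φ₂ sin²(Δλ/2) = 0.04129;  σ = 2·atan2(√a,√(1−a))
σ = 23.449° → d = Rσ = 6364·0.40926 = 2605 km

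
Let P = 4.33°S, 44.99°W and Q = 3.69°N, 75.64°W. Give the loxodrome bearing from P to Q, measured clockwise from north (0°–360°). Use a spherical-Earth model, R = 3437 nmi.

Meridional parts: M(φ₁)=-0.0756, M(φ₂)=+0.0644 → ΔM = +0.1401;  Δλ = -0.5349 rad
tan C = Δλ / ΔM = -3.8185 → C = 284.68°

284.7°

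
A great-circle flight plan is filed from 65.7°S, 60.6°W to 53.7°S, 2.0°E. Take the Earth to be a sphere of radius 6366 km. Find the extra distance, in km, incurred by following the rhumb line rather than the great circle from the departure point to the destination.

140 km

Great circle: cos σ = sin φ₁ sin φ₂ + cos φ₁ cos φ₂ cos Δλ,  σ = 0.5612 rad → d_gc = 3572.3 km
Rhumb line: Δψ = +0.4204, q = Δφ/Δψ = 0.4981, d_rh = R√(Δφ²+q²Δλ²) = 3712.4 km
Excess = 3712.4 − 3572.3 = 140.1 ≈ 140 km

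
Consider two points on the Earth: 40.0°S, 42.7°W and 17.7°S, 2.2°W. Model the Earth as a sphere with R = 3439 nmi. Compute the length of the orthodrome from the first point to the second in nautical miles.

2484 nmi

Haversine: a = sin²(Δφ/2)+cos φ₁ cos φ₂ sin²(Δλ/2) = 0.12482;  σ = 2·atan2(√a,√(1−a))
σ = 41.379° → d = Rσ = 3439·0.72219 = 2484 nmi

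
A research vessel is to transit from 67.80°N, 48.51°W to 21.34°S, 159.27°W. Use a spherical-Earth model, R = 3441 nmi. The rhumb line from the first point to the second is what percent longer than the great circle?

Great circle: σ = 2.0507 rad → d_gc = Rσ = 7056.4 nmi
Rhumb: Δφ = -1.5558, Δλ = -1.9331, Δψ = -2.0100, q = Δφ/Δψ = 0.7740 → d_rh = R√(Δφ²+q²Δλ²) = 7427.5 nmi
Excess = (7427.5 − 7056.4) / 7056.4 = 371.1 / 7056.4 = 5.26% ≈ 5.3%

5.3%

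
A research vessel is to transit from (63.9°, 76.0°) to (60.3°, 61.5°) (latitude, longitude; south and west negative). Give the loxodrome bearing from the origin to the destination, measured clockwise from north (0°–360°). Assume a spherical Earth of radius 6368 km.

Meridional parts: M(φ₁)=+1.4619, M(φ₂)=+1.3275 → ΔM = -0.1345;  Δλ = -0.2531 rad
tan C = Δλ / ΔM = +1.8822 → C = 242.02°

242.0°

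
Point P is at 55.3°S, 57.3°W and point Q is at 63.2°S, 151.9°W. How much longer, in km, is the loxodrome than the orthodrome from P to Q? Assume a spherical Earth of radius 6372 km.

473 km

Great circle: cos σ = sin φ₁ sin φ₂ + cos φ₁ cos φ₂ cos Δλ,  σ = 0.7767 rad → d_gc = 4949.0 km
Rhumb line: Δψ = -0.2711, q = Δφ/Δψ = 0.5086, d_rh = R√(Δφ²+q²Δλ²) = 5422.3 km
Excess = 5422.3 − 4949.0 = 473.3 ≈ 473 km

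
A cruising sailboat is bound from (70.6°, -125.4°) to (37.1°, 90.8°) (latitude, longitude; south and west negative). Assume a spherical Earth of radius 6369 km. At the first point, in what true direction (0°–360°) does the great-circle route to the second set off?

329.7°

θ = atan2( sin Δλ·cos φ₂ ,  cos φ₁ sin φ₂ − sin φ₁ cos φ₂ cos Δλ )
  = atan2(-0.4711, +0.8074) = 329.74°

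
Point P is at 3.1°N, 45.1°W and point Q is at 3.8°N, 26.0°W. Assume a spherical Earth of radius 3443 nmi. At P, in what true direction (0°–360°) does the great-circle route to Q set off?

θ = atan2( sin Δλ·cos φ₂ ,  cos φ₁ sin φ₂ − sin φ₁ cos φ₂ cos Δλ )
  = atan2(+0.3265, +0.0152) = 87.34°

87.3°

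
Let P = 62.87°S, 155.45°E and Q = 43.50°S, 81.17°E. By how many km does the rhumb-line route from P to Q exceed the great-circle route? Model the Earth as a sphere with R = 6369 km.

250 km

Great circle: cos σ = sin φ₁ sin φ₂ + cos φ₁ cos φ₂ cos Δλ,  σ = 0.7923 rad → d_gc = 5045.9 km
Rhumb line: Δψ = +0.5770, q = Δφ/Δψ = 0.5859, d_rh = R√(Δφ²+q²Δλ²) = 5295.5 km
Excess = 5295.5 − 5045.9 = 249.6 ≈ 250 km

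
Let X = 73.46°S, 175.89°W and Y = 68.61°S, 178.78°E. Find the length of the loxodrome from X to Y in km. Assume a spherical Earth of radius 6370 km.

572 km

Rhumb course C = atan2(Δλ, Δψ) with Δψ = ln[tan(π/4+φ₂/2)/tan(π/4+φ₁/2)] = +0.2619, Δλ = -0.0930 → C = 340.44°
d = R·|Δφ| / |cos C| = 6370·0.08465 / 0.94231 = 572 km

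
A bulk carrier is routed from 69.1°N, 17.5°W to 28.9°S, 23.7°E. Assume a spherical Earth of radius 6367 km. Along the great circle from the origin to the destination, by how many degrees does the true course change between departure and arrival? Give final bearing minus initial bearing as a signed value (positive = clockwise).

Initial bearing θ₁ = atan2(sin Δλ cos φ₂, cos φ₁ sin φ₂ − sin φ₁ cos φ₂ cos Δλ) = 143.80°
Final bearing θ₂ = (initial bearing from the destination back to the start) + 180° = 166.07°
Δθ = θ₂ − θ₁ = +22.3°

+22.3°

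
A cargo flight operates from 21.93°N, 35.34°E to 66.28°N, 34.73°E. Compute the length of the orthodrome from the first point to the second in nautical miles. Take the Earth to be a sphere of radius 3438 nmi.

2661 nmi

cos σ = sin φ₁ sin φ₂ + cos φ₁ cos φ₂ cos Δλ
      = sin(21.93°)sin(66.28°) + cos(21.93°)cos(66.28°)cos(-0.61°) = 0.7151
σ = 44.352° → d = Rσ = 3438·0.77408 = 2661 nmi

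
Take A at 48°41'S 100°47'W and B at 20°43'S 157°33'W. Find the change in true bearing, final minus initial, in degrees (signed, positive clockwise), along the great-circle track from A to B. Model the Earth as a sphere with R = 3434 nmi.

Initial bearing θ₁ = atan2(sin Δλ cos φ₂, cos φ₁ sin φ₂ − sin φ₁ cos φ₂ cos Δλ) = 280.96°
Final bearing θ₂ = (initial bearing from the destination back to the start) + 180° = 316.13°
Δθ = θ₂ − θ₁ = +35.2°

+35.2°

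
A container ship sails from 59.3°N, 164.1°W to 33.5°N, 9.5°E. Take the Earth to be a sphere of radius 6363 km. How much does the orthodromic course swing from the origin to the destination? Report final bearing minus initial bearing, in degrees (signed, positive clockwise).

+171.4°

Initial bearing θ₁ = atan2(sin Δλ cos φ₂, cos φ₁ sin φ₂ − sin φ₁ cos φ₂ cos Δλ) = 5.34°
Final bearing θ₂ = (initial bearing from the destination back to the start) + 180° = 176.73°
Δθ = θ₂ − θ₁ = +171.4°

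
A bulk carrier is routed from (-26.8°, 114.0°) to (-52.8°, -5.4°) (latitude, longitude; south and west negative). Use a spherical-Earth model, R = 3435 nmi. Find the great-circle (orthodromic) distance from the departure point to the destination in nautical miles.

5072 nmi

cos σ = sin φ₁ sin φ₂ + cos φ₁ cos φ₂ cos Δλ
      = sin(-26.80°)sin(-52.80°) + cos(-26.80°)cos(-52.80°)cos(-119.40°) = 0.0942
σ = 84.594° → d = Rσ = 3435·1.47644 = 5072 nmi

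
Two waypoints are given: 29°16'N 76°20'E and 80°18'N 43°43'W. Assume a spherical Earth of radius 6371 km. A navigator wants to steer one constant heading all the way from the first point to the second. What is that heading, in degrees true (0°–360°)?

Meridional parts: M(φ₁)=+0.5346, M(φ₂)=+2.4669 → ΔM = +1.9323;  Δλ = -2.0953 rad
tan C = Δλ / ΔM = -1.0844 → C = 312.68°

312.7°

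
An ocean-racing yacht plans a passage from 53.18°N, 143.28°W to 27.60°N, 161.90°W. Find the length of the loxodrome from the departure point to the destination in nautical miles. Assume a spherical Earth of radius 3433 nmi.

1744 nmi

Δψ = ln[tan(π/4+φ₂/2)/tan(π/4+φ₁/2)] = -0.5986;  Δφ = -0.4465 rad,  Δλ = -0.3250 rad
q = Δφ/Δψ = 0.7459
d = R·√(Δφ² + q²Δλ²) = 3433·0.50801 = 1744 nmi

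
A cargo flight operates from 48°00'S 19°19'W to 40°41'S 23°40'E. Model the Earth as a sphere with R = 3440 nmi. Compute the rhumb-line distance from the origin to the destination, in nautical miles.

Δψ = ln[tan(π/4+φ₂/2)/tan(π/4+φ₁/2)] = +0.1789;  Δφ = +0.1277 rad,  Δλ = +0.7502 rad
q = Δφ/Δψ = 0.7138
d = R·√(Δφ² + q²Δλ²) = 3440·0.55049 = 1894 nmi

1894 nmi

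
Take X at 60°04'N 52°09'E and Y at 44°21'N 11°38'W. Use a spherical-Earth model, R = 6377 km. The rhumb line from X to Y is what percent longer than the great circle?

Great circle: σ = 0.7022 rad → d_gc = Rσ = 4477.9 km
Rhumb: Δφ = -0.2743, Δλ = -1.1132, Δψ = -0.4539, q = Δφ/Δψ = 0.6044 → d_rh = R√(Δφ²+q²Δλ²) = 4633.4 km
Excess = (4633.4 − 4477.9) / 4477.9 = 155.5 / 4477.9 = 3.47% ≈ 3.5%

3.5%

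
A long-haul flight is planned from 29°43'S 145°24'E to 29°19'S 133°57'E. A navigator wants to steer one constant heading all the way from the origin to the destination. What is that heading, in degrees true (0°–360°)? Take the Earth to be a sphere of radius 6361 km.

272.3°

Meridional parts: M(φ₁)=-0.5436, M(φ₂)=-0.5356 → ΔM = +0.0080;  Δλ = -0.1998 rad
tan C = Δλ / ΔM = -24.9097 → C = 272.30°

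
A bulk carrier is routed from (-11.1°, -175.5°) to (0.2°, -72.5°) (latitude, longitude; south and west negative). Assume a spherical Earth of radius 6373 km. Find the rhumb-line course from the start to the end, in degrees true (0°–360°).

83.7°

Meridional parts: M(φ₁)=-0.1950, M(φ₂)=+0.0035 → ΔM = +0.1984;  Δλ = +1.7977 rad
tan C = Δλ / ΔM = +9.0589 → C = 83.70°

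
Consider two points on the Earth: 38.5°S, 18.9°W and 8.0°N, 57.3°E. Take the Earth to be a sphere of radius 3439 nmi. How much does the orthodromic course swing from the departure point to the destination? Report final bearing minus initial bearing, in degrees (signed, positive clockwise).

Initial bearing θ₁ = atan2(sin Δλ cos φ₂, cos φ₁ sin φ₂ − sin φ₁ cos φ₂ cos Δλ) = 75.10°
Final bearing θ₂ = (initial bearing from the destination back to the start) + 180° = 49.79°
Δθ = θ₂ − θ₁ = -25.3°

-25.3°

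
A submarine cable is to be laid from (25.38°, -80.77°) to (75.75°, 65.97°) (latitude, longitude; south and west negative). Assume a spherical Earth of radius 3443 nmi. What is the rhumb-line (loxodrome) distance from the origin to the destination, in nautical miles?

5659 nmi

Rhumb course C = atan2(Δλ, Δψ) with Δψ = ln[tan(π/4+φ₂/2)/tan(π/4+φ₁/2)] = +1.6212, Δλ = +2.5611 → C = 57.67°
d = R·|Δφ| / |cos C| = 3443·0.87912 / 0.53487 = 5659 nmi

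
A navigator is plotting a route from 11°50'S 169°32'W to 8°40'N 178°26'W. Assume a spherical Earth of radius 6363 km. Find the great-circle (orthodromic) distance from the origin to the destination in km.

cos σ = sin φ₁ sin φ₂ + cos φ₁ cos φ₂ cos Δλ
      = sin(-11.83°)sin(8.67°) + cos(-11.83°)cos(8.67°)cos(-8.90°) = 0.9250
σ = 22.328° → d = Rσ = 6363·0.38970 = 2480 km

2480 km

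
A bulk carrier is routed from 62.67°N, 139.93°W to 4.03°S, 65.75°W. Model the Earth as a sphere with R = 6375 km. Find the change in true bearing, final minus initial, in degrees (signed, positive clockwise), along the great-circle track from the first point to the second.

Initial bearing θ₁ = atan2(sin Δλ cos φ₂, cos φ₁ sin φ₂ − sin φ₁ cos φ₂ cos Δλ) = 105.93°
Final bearing θ₂ = (initial bearing from the destination back to the start) + 180° = 153.73°
Δθ = θ₂ − θ₁ = +47.8°

+47.8°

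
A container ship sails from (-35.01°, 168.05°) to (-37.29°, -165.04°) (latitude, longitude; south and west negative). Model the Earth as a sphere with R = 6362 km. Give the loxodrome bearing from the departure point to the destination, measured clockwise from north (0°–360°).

96.0°

Meridional parts: M(φ₁)=-0.6530, M(φ₂)=-0.7023 → ΔM = -0.0493;  Δλ = +0.4697 rad
tan C = Δλ / ΔM = -9.5290 → C = 95.99°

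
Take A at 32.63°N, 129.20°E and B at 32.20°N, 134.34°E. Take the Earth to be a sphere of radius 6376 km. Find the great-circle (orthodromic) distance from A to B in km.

cos σ = sin φ₁ sin φ₂ + cos φ₁ cos φ₂ cos Δλ
      = sin(32.63°)sin(32.20°) + cos(32.63°)cos(32.20°)cos(5.14°) = 0.9971
σ = 4.360° → d = Rσ = 6376·0.07610 = 485 km

485 km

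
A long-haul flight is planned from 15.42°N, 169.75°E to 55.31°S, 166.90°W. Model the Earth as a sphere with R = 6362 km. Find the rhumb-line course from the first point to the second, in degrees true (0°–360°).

Δψ = ln[tan(π/4+φ₂/2)/tan(π/4+φ₁/2)] = -1.4361
Δλ = +0.4075 rad (taken the short way round)
course = atan2(Δλ, Δψ) = 164.16°

164.2°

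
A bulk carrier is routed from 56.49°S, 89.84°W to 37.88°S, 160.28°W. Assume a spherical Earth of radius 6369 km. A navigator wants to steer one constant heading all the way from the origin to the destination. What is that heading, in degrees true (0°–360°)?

291.5°

Δψ = ln[tan(π/4+φ₂/2)/tan(π/4+φ₁/2)] = +0.4851
Δλ = -1.2294 rad (taken the short way round)
course = atan2(Δλ, Δψ) = 291.53°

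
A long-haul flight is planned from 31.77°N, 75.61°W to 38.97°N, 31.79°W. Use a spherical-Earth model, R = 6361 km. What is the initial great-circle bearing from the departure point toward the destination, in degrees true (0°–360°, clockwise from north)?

N = sin Δλ·cos φ₂ = +0.5383;  D = cos φ₁ sin φ₂ − sin φ₁ cos φ₂ cos Δλ = +0.2393
initial course = atan2(N, D) = 66.03°

66.0°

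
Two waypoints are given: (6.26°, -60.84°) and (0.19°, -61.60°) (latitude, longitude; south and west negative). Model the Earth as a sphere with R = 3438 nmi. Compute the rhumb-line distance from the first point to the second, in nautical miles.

Δψ = ln[tan(π/4+φ₂/2)/tan(π/4+φ₁/2)] = -0.1062;  Δφ = -0.1059 rad,  Δλ = -0.0133 rad
q = Δφ/Δψ = 0.9979
d = R·√(Δφ² + q²Δλ²) = 3438·0.10677 = 367 nmi

367 nmi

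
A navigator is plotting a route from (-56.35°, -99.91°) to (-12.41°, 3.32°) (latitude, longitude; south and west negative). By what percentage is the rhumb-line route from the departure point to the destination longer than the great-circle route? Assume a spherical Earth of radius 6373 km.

6.1%

Great circle: σ = 1.5157 rad → d_gc = Rσ = 9659.7 km
Rhumb: Δφ = +0.7669, Δλ = +1.8017, Δψ = +0.9777, q = Δφ/Δψ = 0.7844 → d_rh = R√(Δφ²+q²Δλ²) = 10247.1 km
Excess = (10247.1 − 9659.7) / 9659.7 = 587.4 / 9659.7 = 6.08% ≈ 6.1%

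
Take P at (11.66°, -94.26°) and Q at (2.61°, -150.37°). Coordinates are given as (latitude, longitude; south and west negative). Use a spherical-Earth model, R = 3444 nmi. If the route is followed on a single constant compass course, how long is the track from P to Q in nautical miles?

3387 nmi

Rhumb course C = atan2(Δλ, Δψ) with Δψ = ln[tan(π/4+φ₂/2)/tan(π/4+φ₁/2)] = -0.1594, Δλ = -0.9793 → C = 260.76°
d = R·|Δφ| / |cos C| = 3444·0.15795 / 0.16061 = 3387 nmi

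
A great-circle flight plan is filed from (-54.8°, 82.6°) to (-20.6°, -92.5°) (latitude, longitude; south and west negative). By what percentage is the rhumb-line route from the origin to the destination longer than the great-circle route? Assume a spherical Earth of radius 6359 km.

Great circle: σ = 1.8236 rad → d_gc = Rσ = 11596.1 km
Rhumb: Δφ = +0.5969, Δλ = -3.0561, Δψ = +0.7806, q = Δφ/Δψ = 0.7647 → d_rh = R√(Δφ²+q²Δλ²) = 15337.0 km
Excess = (15337.0 − 11596.1) / 11596.1 = 3740.9 / 11596.1 = 32.26% ≈ 32.3%

32.3%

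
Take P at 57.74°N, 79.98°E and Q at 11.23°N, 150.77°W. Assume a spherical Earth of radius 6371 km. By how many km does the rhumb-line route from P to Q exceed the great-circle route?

1246 km

Great circle: cos σ = sin φ₁ sin φ₂ + cos φ₁ cos φ₂ cos Δλ,  σ = 1.7381 rad → d_gc = 11073.7 km
Rhumb line: Δψ = -1.0434, q = Δφ/Δψ = 0.7780, d_rh = R√(Δφ²+q²Δλ²) = 12319.7 km
Excess = 12319.7 − 11073.7 = 1246.0 ≈ 1246 km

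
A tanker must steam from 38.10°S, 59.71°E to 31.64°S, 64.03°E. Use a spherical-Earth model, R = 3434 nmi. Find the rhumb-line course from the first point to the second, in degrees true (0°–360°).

28.7°

Meridional parts: M(φ₁)=-0.7202, M(φ₂)=-0.5826 → ΔM = +0.1376;  Δλ = +0.0754 rad
tan C = Δλ / ΔM = +0.5481 → C = 28.73°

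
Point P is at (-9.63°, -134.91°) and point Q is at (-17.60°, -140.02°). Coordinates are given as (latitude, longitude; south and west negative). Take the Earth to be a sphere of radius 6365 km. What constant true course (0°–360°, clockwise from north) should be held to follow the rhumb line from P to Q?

Meridional parts: M(φ₁)=-0.1689, M(φ₂)=-0.3121 → ΔM = -0.1433;  Δλ = -0.0892 rad
tan C = Δλ / ΔM = +0.6226 → C = 211.91°

211.9°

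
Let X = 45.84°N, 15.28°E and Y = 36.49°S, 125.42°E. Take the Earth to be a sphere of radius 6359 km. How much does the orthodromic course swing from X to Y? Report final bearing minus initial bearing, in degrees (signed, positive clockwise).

+17.6°

At departure: θ₁ = atan2(sin Δλ cos φ₂, cos φ₁ sin φ₂ − sin φ₁ cos φ₂ cos Δλ) = 105.95°
At arrival: θ₂ = atan2(sin Δλ cos φ₁, −cos φ₂ sin φ₁ + sin φ₂ cos φ₁ cos Δλ) = 123.57°
Δθ = θ₂ − θ₁ = +17.6°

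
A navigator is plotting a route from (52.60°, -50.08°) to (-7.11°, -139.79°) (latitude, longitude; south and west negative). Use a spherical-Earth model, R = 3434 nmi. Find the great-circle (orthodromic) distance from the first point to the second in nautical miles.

5722 nmi

Haversine: a = sin²(Δφ/2)+cos φ₁ cos φ₂ sin²(Δλ/2) = 0.54764;  σ = 2·atan2(√a,√(1−a))
σ = 95.467° → d = Rσ = 3434·1.66622 = 5722 nmi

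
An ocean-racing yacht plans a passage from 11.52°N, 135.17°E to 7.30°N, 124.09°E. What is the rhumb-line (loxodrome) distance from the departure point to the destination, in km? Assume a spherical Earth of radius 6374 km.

1303 km

Rhumb course C = atan2(Δλ, Δψ) with Δψ = ln[tan(π/4+φ₂/2)/tan(π/4+φ₁/2)] = -0.0747, Δλ = -0.1934 → C = 248.89°
d = R·|Δφ| / |cos C| = 6374·0.07365 / 0.36023 = 1303 km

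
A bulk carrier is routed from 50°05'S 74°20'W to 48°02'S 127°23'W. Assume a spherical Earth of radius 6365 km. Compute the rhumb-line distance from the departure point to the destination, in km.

3868 km

Δψ = ln[tan(π/4+φ₂/2)/tan(π/4+φ₁/2)] = +0.0546;  Δφ = +0.0358 rad,  Δλ = -0.9259 rad
q = Δφ/Δψ = 0.6552
d = R·√(Δφ² + q²Δλ²) = 6365·0.60767 = 3868 km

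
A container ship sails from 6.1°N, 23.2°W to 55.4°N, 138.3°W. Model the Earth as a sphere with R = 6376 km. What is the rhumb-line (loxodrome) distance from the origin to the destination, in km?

Rhumb course C = atan2(Δλ, Δψ) with Δψ = ln[tan(π/4+φ₂/2)/tan(π/4+φ₁/2)] = +1.0598, Δλ = -2.0089 → C = 297.81°
d = R·|Δφ| / |cos C| = 6376·0.86045 / 0.46661 = 11758 km

11758 km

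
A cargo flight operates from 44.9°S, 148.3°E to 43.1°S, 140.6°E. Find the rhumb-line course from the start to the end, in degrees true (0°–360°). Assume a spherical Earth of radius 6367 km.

288.0°

Meridional parts: M(φ₁)=-0.8789, M(φ₂)=-0.8352 → ΔM = +0.0437;  Δλ = -0.1344 rad
tan C = Δλ / ΔM = -3.0768 → C = 288.00°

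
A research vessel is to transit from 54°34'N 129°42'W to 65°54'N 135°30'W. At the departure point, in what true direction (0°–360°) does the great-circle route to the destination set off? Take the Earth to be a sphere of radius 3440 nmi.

348.2°

N = sin Δλ·cos φ₂ = -0.0413;  D = cos φ₁ sin φ₂ − sin φ₁ cos φ₂ cos Δλ = +0.1982
initial course = atan2(N, D) = 348.24°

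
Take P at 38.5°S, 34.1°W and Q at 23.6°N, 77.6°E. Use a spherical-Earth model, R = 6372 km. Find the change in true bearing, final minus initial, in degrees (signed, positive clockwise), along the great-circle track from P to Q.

At departure: θ₁ = atan2(sin Δλ cos φ₂, cos φ₁ sin φ₂ − sin φ₁ cos φ₂ cos Δλ) = 83.14°
At arrival: θ₂ = atan2(sin Δλ cos φ₁, −cos φ₂ sin φ₁ + sin φ₂ cos φ₁ cos Δλ) = 57.99°
Δθ = θ₂ − θ₁ = -25.2°

-25.2°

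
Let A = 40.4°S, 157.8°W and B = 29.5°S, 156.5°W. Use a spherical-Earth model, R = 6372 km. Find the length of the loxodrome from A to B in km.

1218 km

Δψ = ln[tan(π/4+φ₂/2)/tan(π/4+φ₁/2)] = +0.2328;  Δφ = +0.1902 rad,  Δλ = +0.0227 rad
q = Δφ/Δψ = 0.8172
d = R·√(Δφ² + q²Δλ²) = 6372·0.19114 = 1218 km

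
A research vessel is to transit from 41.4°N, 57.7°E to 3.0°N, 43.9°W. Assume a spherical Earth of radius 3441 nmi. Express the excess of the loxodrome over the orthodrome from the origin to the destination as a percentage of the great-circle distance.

2.8%

Great circle: σ = 1.6871 rad → d_gc = Rσ = 5805.2 nmi
Rhumb: Δφ = -0.6702, Δλ = -1.7733, Δψ = -0.7428, q = Δφ/Δψ = 0.9023 → d_rh = R√(Δφ²+q²Δλ²) = 5969.2 nmi
Excess = (5969.2 − 5805.2) / 5805.2 = 164.0 / 5805.2 = 2.83% ≈ 2.8%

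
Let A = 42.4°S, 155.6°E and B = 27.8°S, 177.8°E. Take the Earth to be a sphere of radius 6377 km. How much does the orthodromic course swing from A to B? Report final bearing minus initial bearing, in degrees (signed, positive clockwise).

-13.0°

At departure: θ₁ = atan2(sin Δλ cos φ₂, cos φ₁ sin φ₂ − sin φ₁ cos φ₂ cos Δλ) = 58.12°
At arrival: θ₂ = atan2(sin Δλ cos φ₁, −cos φ₂ sin φ₁ + sin φ₂ cos φ₁ cos Δλ) = 45.15°
Δθ = θ₂ − θ₁ = -13.0°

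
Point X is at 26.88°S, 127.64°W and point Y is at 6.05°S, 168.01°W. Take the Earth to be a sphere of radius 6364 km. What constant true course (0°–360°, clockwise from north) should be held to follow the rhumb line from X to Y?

298.4°

Meridional parts: M(φ₁)=-0.4874, M(φ₂)=-0.1058 → ΔM = +0.3816;  Δλ = -0.7046 rad
tan C = Δλ / ΔM = -1.8465 → C = 298.44°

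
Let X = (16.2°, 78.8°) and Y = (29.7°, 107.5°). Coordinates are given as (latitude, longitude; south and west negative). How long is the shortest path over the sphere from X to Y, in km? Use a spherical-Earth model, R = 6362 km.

Haversine: a = sin²(Δφ/2)+cos φ₁ cos φ₂ sin²(Δλ/2) = 0.06505;  σ = 2·atan2(√a,√(1−a))
σ = 29.554° → d = Rσ = 6362·0.51581 = 3282 km

3282 km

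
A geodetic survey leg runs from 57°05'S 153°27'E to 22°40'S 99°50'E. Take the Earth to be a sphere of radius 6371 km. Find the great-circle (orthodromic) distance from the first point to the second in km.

5739 km

Haversine: a = sin²(Δφ/2)+cos φ₁ cos φ₂ sin²(Δλ/2) = 0.18952;  σ = 2·atan2(√a,√(1−a))
σ = 51.614° → d = Rσ = 6371·0.90084 = 5739 km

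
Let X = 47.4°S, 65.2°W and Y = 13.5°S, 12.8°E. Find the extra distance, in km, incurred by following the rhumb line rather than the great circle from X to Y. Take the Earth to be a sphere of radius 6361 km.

Great circle: cos σ = sin φ₁ sin φ₂ + cos φ₁ cos φ₂ cos Δλ,  σ = 1.2570 rad → d_gc = 7995.7 km
Rhumb line: Δψ = +0.7041, q = Δφ/Δψ = 0.8403, d_rh = R√(Δφ²+q²Δλ²) = 8192.7 km
Excess = 8192.7 − 7995.7 = 197.0 ≈ 197 km

197 km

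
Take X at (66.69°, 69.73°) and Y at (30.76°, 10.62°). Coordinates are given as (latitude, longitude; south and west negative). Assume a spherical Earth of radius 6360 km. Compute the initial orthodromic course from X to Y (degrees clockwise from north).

254.6°

θ = atan2( sin Δλ·cos φ₂ ,  cos φ₁ sin φ₂ − sin φ₁ cos φ₂ cos Δλ )
  = atan2(-0.7374, -0.2028) = 254.62°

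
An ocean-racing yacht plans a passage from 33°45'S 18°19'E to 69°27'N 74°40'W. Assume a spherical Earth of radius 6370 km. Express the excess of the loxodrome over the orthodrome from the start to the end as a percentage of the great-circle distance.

2.7%

Great circle: σ = 2.1358 rad → d_gc = Rσ = 13605.0 km
Rhumb: Δφ = +1.8012, Δλ = -1.6229, Δψ = +2.3341, q = Δφ/Δψ = 0.7717 → d_rh = R√(Δφ²+q²Δλ²) = 13974.2 km
Excess = (13974.2 − 13605.0) / 13605.0 = 369.2 / 13605.0 = 2.71% ≈ 2.7%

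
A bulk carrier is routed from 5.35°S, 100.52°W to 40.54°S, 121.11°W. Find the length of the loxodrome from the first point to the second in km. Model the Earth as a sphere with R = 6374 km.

4425 km

Δψ = ln[tan(π/4+φ₂/2)/tan(π/4+φ₁/2)] = -0.6818;  Δφ = -0.6142 rad,  Δλ = -0.3594 rad
q = Δφ/Δψ = 0.9009
d = R·√(Δφ² + q²Δλ²) = 6374·0.69428 = 4425 km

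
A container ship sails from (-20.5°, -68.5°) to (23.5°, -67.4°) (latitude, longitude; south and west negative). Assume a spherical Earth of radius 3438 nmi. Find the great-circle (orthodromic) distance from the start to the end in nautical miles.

2641 nmi

cos σ = sin φ₁ sin φ₂ + cos φ₁ cos φ₂ cos Δλ
      = sin(-20.50°)sin(23.50°) + cos(-20.50°)cos(23.50°)cos(1.10°) = 0.7192
σ = 44.013° → d = Rσ = 3438·0.76817 = 2641 nmi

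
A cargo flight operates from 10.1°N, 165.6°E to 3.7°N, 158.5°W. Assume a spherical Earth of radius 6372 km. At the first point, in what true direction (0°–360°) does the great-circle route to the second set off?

θ = atan2( sin Δλ·cos φ₂ ,  cos φ₁ sin φ₂ − sin φ₁ cos φ₂ cos Δλ )
  = atan2(+0.5852, -0.0782) = 97.61°

97.6°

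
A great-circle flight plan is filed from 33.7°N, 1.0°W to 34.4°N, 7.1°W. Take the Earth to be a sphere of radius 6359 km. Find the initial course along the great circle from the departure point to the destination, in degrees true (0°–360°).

279.6°

N = sin Δλ·cos φ₂ = -0.0877;  D = cos φ₁ sin φ₂ − sin φ₁ cos φ₂ cos Δλ = +0.0148
initial course = atan2(N, D) = 279.59°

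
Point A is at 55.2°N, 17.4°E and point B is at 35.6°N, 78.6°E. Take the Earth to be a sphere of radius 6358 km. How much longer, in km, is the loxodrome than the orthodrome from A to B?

Great circle: cos σ = sin φ₁ sin φ₂ + cos φ₁ cos φ₂ cos Δλ,  σ = 0.7932 rad → d_gc = 5043.2 km
Rhumb line: Δψ = -0.4947, q = Δφ/Δψ = 0.6915, d_rh = R√(Δφ²+q²Δλ²) = 5175.6 km
Excess = 5175.6 − 5043.2 = 132.4 ≈ 132 km

132 km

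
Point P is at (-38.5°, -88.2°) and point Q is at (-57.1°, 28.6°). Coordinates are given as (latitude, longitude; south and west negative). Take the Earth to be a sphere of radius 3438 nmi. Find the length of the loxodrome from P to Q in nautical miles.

4768 nmi

Δψ = ln[tan(π/4+φ₂/2)/tan(π/4+φ₁/2)] = -0.4908;  Δφ = -0.3246 rad,  Δλ = +2.0385 rad
q = Δφ/Δψ = 0.6615
d = R·√(Δφ² + q²Δλ²) = 3438·1.38693 = 4768 nmi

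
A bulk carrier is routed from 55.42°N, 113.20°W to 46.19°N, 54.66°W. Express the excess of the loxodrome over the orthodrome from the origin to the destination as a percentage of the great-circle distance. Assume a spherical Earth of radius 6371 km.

Great circle: σ = 0.6448 rad → d_gc = Rσ = 4108.2 km
Rhumb: Δφ = -0.1611, Δλ = +1.0217, Δψ = -0.2560, q = Δφ/Δψ = 0.6292 → d_rh = R√(Δφ²+q²Δλ²) = 4222.4 km
Excess = (4222.4 − 4108.2) / 4108.2 = 114.2 / 4108.2 = 2.78% ≈ 2.8%

2.8%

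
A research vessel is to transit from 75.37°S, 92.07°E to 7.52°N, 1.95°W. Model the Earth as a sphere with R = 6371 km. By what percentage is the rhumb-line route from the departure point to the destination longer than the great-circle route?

5.5%

Great circle: σ = 1.7155 rad → d_gc = Rσ = 10929.3 km
Rhumb: Δφ = +1.4467, Δλ = -1.6410, Δψ = +2.1845, q = Δφ/Δψ = 0.6623 → d_rh = R√(Δφ²+q²Δλ²) = 11527.8 km
Excess = (11527.8 − 10929.3) / 10929.3 = 598.5 / 10929.3 = 5.48% ≈ 5.5%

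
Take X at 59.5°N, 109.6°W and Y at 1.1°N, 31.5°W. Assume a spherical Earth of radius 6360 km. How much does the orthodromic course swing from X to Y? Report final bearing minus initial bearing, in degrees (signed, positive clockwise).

+50.2°

Initial bearing θ₁ = atan2(sin Δλ cos φ₂, cos φ₁ sin φ₂ − sin φ₁ cos φ₂ cos Δλ) = 99.74°
Final bearing θ₂ = (initial bearing from the destination back to the start) + 180° = 149.98°
Δθ = θ₂ − θ₁ = +50.2°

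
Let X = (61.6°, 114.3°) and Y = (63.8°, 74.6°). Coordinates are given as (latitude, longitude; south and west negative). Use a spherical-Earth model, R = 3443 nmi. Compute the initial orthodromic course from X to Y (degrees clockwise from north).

294.4°

θ = atan2( sin Δλ·cos φ₂ ,  cos φ₁ sin φ₂ − sin φ₁ cos φ₂ cos Δλ )
  = atan2(-0.2820, +0.1279) = 294.40°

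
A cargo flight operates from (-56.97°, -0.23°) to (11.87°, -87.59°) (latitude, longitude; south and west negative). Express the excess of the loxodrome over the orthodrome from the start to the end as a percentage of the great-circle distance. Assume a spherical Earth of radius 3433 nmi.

Great circle: σ = 1.7192 rad → d_gc = Rσ = 5902.1 nmi
Rhumb: Δφ = +1.2015, Δλ = -1.5247, Δψ = +1.4244, q = Δφ/Δψ = 0.8435 → d_rh = R√(Δφ²+q²Δλ²) = 6042.1 nmi
Excess = (6042.1 − 5902.1) / 5902.1 = 140.0 / 5902.1 = 2.37% ≈ 2.4%

2.4%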